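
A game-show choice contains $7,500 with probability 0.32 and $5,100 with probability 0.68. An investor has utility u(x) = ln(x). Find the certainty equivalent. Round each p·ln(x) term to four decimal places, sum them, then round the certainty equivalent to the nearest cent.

$5,770.42

E[u] = 0.32·ln(7500) + 0.68·ln(5100) = 2.8553 + 5.8052 = 8.6605
CE = e^8.6605 ≈ 5770.42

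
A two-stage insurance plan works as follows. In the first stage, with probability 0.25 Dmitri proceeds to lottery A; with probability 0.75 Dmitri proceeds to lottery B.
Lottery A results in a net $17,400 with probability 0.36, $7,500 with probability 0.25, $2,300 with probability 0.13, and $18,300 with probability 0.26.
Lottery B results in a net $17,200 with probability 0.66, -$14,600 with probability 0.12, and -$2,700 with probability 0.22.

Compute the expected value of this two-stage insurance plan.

EV(A) = 0.36 × 17400 + 0.25 × 7500 + 0.13 × 2300 + 0.26 × 18300 = 6264 + 1875 + 299 + 4758 = 13196
EV(B) = 0.66 × 17200 + 0.12 × (-14600) + 0.22 × (-2700) = 11352 − 1752 − 594 = 9006
Overall = 0.25 × 13196 + 0.75 × 9006 = 3299 + 6754.5 = 10053.5

$10,053.50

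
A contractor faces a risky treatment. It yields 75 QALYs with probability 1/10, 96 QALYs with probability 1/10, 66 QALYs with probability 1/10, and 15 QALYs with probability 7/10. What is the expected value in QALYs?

EV = 1/10 × 75 + 1/10 × 96 + 1/10 × 66 + 7/10 × 15 = 7.5 + 9.6 + 6.6 + 10.5 = 34.2

34.2 QALYs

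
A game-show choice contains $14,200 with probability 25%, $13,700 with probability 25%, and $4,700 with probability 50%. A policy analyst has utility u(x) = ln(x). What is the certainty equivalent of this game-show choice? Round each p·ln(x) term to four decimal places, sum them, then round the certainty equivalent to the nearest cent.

E[u] = 0.25·ln(14200) + 0.25·ln(13700) + 0.5·ln(4700) = 2.3902 + 2.3813 + 4.2277 = 8.9992
CE = e^8.9992 ≈ 8096.60

$8,096.60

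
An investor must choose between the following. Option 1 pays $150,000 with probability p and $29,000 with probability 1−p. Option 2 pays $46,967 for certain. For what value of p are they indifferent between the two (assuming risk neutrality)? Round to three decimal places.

p = 0.148

p·150000 + (1−p)·29000 = 46967
121000p + 29000 = 46967
p = (46967 − 29000) / 121000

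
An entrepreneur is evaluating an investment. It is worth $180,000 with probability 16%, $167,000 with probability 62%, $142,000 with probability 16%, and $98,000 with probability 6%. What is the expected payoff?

$160,940

EV = 0.16 × 180000 + 0.62 × 167000 + 0.16 × 142000 + 0.06 × 98000 = 28800 + 103540 + 22720 + 5880 = 160940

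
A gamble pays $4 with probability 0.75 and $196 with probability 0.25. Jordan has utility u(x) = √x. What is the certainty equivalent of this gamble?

$25

E[u] = 0.75·√4 + 0.25·√196 = 0.75·2 + 0.25·14 = 5
CE = (5)² = 25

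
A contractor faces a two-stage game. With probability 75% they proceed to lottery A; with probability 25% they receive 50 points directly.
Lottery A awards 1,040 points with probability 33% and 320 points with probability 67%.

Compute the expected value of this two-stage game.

430.7 points

EV(A) = 0.33 × 1040 + 0.67 × 320 = 343.2 + 214.4 = 557.6
Branch B: 50 (certain)
Overall = 0.75 × 557.6 + 0.25 × 50 = 418.2 + 12.5 = 430.7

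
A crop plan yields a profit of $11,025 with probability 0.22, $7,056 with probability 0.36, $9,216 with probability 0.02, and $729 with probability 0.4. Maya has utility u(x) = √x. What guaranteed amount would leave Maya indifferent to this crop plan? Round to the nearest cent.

$4,363.92

E[u] = 0.22·√11025 + 0.36·√7056 + 0.02·√9216 + 0.4·√729 = 0.22·105 + 0.36·84 + 0.02·96 + 0.4·27 = 66.06
CE = (66.06)² = 4363.9236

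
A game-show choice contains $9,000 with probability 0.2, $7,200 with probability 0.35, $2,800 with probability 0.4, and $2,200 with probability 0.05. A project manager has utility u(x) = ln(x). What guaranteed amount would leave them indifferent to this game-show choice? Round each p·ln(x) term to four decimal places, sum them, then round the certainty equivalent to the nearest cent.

E[u] = 0.2·ln(9000) + 0.35·ln(7200) + 0.4·ln(2800) + 0.05·ln(2200) = 1.8210 + 3.1086 + 3.1749 + 0.3848 = 8.4893
CE = e^8.4893 ≈ 4862.46

$4,862.46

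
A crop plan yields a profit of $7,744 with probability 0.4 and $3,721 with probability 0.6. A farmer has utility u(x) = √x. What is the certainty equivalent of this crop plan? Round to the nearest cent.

E[u] = 0.4·√7744 + 0.6·√3721 = 0.4·88 + 0.6·61 = 71.8
CE = (71.8)² = 5155.24

$5,155.24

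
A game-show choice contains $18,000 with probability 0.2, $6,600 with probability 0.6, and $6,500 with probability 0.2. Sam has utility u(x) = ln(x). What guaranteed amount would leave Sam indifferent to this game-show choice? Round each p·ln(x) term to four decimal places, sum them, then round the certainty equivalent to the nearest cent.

$8,041.73

E[u] = 0.2·ln(18000) + 0.6·ln(6600) + 0.2·ln(6500) = 1.9596 + 5.2769 + 1.7559 = 8.9924
CE = e^8.9924 ≈ 8041.73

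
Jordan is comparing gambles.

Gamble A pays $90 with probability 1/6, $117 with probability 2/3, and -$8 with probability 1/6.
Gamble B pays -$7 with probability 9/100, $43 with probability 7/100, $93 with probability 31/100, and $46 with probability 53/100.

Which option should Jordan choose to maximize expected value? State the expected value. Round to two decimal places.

Gamble A = 1/6 × 90 + 2/3 × 117 + 1/6 × (-8) = 15 + 78 − 1.3333 = 91.6667
Gamble B = 9/100 × (-7) + 7/100 × 43 + 31/100 × 93 + 53/100 × 46 = -0.63 + 3.01 + 28.83 + 24.38 = 55.59

Gamble A ($91.67)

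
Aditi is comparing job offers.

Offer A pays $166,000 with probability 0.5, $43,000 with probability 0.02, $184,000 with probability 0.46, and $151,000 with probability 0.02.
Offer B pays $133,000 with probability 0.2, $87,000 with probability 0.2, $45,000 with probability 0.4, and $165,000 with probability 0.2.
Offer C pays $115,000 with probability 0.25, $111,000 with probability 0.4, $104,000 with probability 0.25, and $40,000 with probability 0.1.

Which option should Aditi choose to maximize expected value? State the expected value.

Offer A = 0.5 × 166000 + 0.02 × 43000 + 0.46 × 184000 + 0.02 × 151000 = 83000 + 860 + 84640 + 3020 = 171520
Offer B = 0.2 × 133000 + 0.2 × 87000 + 0.4 × 45000 + 0.2 × 165000 = 26600 + 17400 + 18000 + 33000 = 95000
Offer C = 0.25 × 115000 + 0.4 × 111000 + 0.25 × 104000 + 0.1 × 40000 = 28750 + 44400 + 26000 + 4000 = 103150

Offer A ($171,520)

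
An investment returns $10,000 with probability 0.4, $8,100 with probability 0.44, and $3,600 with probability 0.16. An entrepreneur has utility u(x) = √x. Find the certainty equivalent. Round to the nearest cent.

$7,956.64

E[u] = 0.4·√10000 + 0.44·√8100 + 0.16·√3600 = 0.4·100 + 0.44·90 + 0.16·60 = 89.2
CE = (89.2)² = 7956.64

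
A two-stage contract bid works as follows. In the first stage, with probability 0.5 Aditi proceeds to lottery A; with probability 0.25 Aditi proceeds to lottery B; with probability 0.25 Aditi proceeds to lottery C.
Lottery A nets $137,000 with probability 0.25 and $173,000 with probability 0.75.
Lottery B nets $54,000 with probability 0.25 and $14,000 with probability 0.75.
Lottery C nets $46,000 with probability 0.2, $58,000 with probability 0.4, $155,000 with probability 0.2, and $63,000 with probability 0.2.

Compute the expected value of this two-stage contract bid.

EV(A) = 0.25 × 137000 + 0.75 × 173000 = 34250 + 129750 = 164000
EV(B) = 0.25 × 54000 + 0.75 × 14000 = 13500 + 10500 = 24000
EV(C) = 0.2 × 46000 + 0.4 × 58000 + 0.2 × 155000 + 0.2 × 63000 = 9200 + 23200 + 31000 + 12600 = 76000
Overall = 0.5 × 164000 + 0.25 × 24000 + 0.25 × 76000 = 82000 + 6000 + 19000 = 107000

$107,000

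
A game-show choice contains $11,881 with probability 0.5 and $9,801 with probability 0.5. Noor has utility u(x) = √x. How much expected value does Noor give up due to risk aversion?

$25

E[u] = 0.5·√11881 + 0.5·√9801 = 0.5·109 + 0.5·99 = 104
CE = (104)² = 10816
Risk premium = EV − CE = 10841 − 10816 = 25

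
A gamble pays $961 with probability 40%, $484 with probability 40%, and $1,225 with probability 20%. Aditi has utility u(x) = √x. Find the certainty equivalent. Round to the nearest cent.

$795.24

E[u] = 0.4·√961 + 0.4·√484 + 0.2·√1225 = 0.4·31 + 0.4·22 + 0.2·35 = 28.2
CE = (28.2)² = 795.24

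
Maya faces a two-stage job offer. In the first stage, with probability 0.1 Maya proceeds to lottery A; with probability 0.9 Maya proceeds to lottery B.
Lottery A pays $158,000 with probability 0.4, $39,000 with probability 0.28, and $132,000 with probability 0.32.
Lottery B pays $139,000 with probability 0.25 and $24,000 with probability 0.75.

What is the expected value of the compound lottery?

EV(A) = 0.4 × 158000 + 0.28 × 39000 + 0.32 × 132000 = 63200 + 10920 + 42240 = 116360
EV(B) = 0.25 × 139000 + 0.75 × 24000 = 34750 + 18000 = 52750
Overall = 0.1 × 116360 + 0.9 × 52750 = 11636 + 47475 = 59111

$59,111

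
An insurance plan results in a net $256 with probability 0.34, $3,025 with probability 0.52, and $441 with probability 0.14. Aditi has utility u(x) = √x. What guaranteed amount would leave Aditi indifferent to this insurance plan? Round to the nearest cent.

E[u] = 0.34·√256 + 0.52·√3025 + 0.14·√441 = 0.34·16 + 0.52·55 + 0.14·21 = 36.98
CE = (36.98)² = 1367.5204

$1,367.52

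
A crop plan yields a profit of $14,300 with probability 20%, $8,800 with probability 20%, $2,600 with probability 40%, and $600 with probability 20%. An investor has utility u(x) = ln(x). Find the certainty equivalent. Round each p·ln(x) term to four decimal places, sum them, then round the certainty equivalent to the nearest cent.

E[u] = 0.2·ln(14300) + 0.2·ln(8800) + 0.4·ln(2600) + 0.2·ln(600) = 1.9136 + 1.8165 + 3.1453 + 1.2794 = 8.1548
CE = e^8.1548 ≈ 3480.04

$3,480.04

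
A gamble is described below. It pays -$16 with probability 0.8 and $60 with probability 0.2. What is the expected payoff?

EV = 0.8 × (-16) + 0.2 × 60 = -12.8 + 12 = -0.8

-$0.80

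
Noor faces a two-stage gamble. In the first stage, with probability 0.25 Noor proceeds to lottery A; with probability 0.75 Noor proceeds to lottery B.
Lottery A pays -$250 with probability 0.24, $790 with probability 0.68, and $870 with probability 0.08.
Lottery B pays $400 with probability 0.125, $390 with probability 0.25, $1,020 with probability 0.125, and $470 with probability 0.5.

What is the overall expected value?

EV(A) = 0.24 × (-250) + 0.68 × 790 + 0.08 × 870 = -60 + 537.2 + 69.6 = 546.8
EV(B) = 0.125 × 400 + 0.25 × 390 + 0.125 × 1020 + 0.5 × 470 = 50 + 97.5 + 127.5 + 235 = 510
Overall = 0.25 × 546.8 + 0.75 × 510 = 136.7 + 382.5 = 519.2

$519.20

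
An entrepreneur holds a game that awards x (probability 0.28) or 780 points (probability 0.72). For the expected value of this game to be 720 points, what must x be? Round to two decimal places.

x = 565.71 points

0.28·x + 0.72·780 = 720
0.28·x = 720 − 561.6 = 158.4
x = 158.4 / 0.28 = 565.7143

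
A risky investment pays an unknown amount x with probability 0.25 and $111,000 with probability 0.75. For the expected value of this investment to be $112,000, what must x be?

x = $115,000

0.25·x + 0.75·111000 = 112000
0.25·x = 112000 − 83250 = 28750
x = 28750 / 0.25 = 115000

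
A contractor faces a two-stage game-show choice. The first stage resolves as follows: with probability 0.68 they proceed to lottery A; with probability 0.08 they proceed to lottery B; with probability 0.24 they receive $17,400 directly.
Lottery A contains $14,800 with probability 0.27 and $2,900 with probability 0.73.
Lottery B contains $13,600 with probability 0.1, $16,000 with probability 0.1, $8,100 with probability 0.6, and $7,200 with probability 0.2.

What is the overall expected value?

EV(A) = 0.27 × 14800 + 0.73 × 2900 = 3996 + 2117 = 6113
EV(B) = 0.1 × 13600 + 0.1 × 16000 + 0.6 × 8100 + 0.2 × 7200 = 1360 + 1600 + 4860 + 1440 = 9260
Branch C: 17400 (certain)
Overall = 0.68 × 6113 + 0.08 × 9260 + 0.24 × 17400 = 4156.84 + 740.8 + 4176 = 9073.64

$9,073.64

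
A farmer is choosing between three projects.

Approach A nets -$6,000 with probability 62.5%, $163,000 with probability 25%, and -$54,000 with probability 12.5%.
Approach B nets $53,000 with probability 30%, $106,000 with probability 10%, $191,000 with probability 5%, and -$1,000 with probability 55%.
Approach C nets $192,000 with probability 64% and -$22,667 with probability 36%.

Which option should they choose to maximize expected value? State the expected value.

Approach A = 0.625 × (-6000) + 0.25 × 163000 + 0.125 × (-54000) = -3750 + 40750 − 6750 = 30250
Approach B = 0.3 × 53000 + 0.1 × 106000 + 0.05 × 191000 + 0.55 × (-1000) = 15900 + 10600 + 9550 − 550 = 35500
Approach C = 0.64 × 192000 + 0.36 × (-22667) = 122880 − 8160.12 = 114719.88

Approach C ($114,719.88)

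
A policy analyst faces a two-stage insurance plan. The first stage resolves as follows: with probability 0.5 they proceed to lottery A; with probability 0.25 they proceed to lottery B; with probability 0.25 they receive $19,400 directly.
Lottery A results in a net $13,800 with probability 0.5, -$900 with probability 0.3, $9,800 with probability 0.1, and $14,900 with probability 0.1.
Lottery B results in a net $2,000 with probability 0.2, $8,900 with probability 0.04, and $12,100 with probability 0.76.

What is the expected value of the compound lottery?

$11,888

EV(A) = 0.5 × 13800 + 0.3 × (-900) + 0.1 × 9800 + 0.1 × 14900 = 6900 − 270 + 980 + 1490 = 9100
EV(B) = 0.2 × 2000 + 0.04 × 8900 + 0.76 × 12100 = 400 + 356 + 9196 = 9952
Branch C: 19400 (certain)
Overall = 0.5 × 9100 + 0.25 × 9952 + 0.25 × 19400 = 4550 + 2488 + 4850 = 11888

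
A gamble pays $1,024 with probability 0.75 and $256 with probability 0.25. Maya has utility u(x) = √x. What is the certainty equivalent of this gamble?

$784

E[u] = 0.75·√1024 + 0.25·√256 = 0.75·32 + 0.25·16 = 28
CE = (28)² = 784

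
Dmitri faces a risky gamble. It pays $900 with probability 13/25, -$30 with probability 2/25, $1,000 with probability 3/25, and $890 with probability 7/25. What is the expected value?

EV = 13/25 × 900 + 2/25 × (-30) + 3/25 × 1000 + 7/25 × 890 = 468 − 2.4 + 120 + 249.2 = 834.8

$834.80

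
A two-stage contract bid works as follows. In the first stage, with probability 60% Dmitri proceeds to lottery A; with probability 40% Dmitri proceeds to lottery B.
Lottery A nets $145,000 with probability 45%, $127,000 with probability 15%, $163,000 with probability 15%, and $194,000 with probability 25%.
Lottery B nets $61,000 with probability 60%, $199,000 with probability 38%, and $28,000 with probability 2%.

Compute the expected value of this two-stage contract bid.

$139,462

EV(A) = 0.45 × 145000 + 0.15 × 127000 + 0.15 × 163000 + 0.25 × 194000 = 65250 + 19050 + 24450 + 48500 = 157250
EV(B) = 0.6 × 61000 + 0.38 × 199000 + 0.02 × 28000 = 36600 + 75620 + 560 = 112780
Overall = 0.6 × 157250 + 0.4 × 112780 = 94350 + 45112 = 139462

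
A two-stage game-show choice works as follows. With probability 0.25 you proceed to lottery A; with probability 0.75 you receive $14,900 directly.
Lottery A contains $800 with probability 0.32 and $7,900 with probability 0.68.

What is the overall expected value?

$12,582

EV(A) = 0.32 × 800 + 0.68 × 7900 = 256 + 5372 = 5628
Branch B: 14900 (certain)
Overall = 0.25 × 5628 + 0.75 × 14900 = 1407 + 11175 = 12582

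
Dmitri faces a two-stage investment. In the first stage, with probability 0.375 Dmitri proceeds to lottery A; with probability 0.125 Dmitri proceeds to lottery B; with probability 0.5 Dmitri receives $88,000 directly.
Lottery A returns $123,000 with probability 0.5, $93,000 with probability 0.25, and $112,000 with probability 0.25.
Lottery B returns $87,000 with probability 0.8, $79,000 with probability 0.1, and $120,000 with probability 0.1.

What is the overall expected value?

EV(A) = 0.5 × 123000 + 0.25 × 93000 + 0.25 × 112000 = 61500 + 23250 + 28000 = 112750
EV(B) = 0.8 × 87000 + 0.1 × 79000 + 0.1 × 120000 = 69600 + 7900 + 12000 = 89500
Branch C: 88000 (certain)
Overall = 0.375 × 112750 + 0.125 × 89500 + 0.5 × 88000 = 42281.25 + 11187.5 + 44000 = 97468.75

$97,468.75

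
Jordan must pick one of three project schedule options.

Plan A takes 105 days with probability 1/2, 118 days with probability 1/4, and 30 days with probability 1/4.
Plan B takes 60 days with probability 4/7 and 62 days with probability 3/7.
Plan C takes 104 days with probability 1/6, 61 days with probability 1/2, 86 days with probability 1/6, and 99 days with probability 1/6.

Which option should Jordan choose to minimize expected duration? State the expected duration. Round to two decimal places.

Plan B (60.86 days)

Plan A = 1/2 × 105 + 1/4 × 118 + 1/4 × 30 = 52.5 + 29.5 + 7.5 = 89.5
Plan B = 4/7 × 60 + 3/7 × 62 = 34.2857 + 26.5714 = 60.8571
Plan C = 1/6 × 104 + 1/2 × 61 + 1/6 × 86 + 1/6 × 99 = 17.3333 + 30.5 + 14.3333 + 16.5 = 78.6667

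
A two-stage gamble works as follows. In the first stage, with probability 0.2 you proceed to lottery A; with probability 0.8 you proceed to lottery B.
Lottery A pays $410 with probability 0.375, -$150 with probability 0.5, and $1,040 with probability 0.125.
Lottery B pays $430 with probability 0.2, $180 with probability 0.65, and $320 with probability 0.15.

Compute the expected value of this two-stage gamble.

EV(A) = 0.375 × 410 + 0.5 × (-150) + 0.125 × 1040 = 153.75 − 75 + 130 = 208.75
EV(B) = 0.2 × 430 + 0.65 × 180 + 0.15 × 320 = 86 + 117 + 48 = 251
Overall = 0.2 × 208.75 + 0.8 × 251 = 41.75 + 200.8 = 242.55

$242.55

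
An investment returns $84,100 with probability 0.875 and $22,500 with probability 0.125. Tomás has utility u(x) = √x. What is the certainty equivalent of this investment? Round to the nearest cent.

$74,256.25

E[u] = 0.875·√84100 + 0.125·√22500 = 0.875·290 + 0.125·150 = 272.5
CE = (272.5)² = 74256.25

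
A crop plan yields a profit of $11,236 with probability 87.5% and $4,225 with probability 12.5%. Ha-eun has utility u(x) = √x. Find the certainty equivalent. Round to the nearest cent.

$10,175.77

E[u] = 0.875·√11236 + 0.125·√4225 = 0.875·106 + 0.125·65 = 100.875
CE = (100.875)² = 10175.765625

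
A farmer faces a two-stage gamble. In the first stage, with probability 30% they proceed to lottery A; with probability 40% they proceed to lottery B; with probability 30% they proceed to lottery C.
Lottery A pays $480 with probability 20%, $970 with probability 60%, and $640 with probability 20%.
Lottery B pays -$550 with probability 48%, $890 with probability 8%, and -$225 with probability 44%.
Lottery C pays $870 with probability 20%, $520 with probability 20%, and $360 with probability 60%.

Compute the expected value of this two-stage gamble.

$273.28

EV(A) = 0.2 × 480 + 0.6 × 970 + 0.2 × 640 = 96 + 582 + 128 = 806
EV(B) = 0.48 × (-550) + 0.08 × 890 + 0.44 × (-225) = -264 + 71.2 − 99 = -291.8
EV(C) = 0.2 × 870 + 0.2 × 520 + 0.6 × 360 = 174 + 104 + 216 = 494
Overall = 0.3 × 806 + 0.4 × (-291.8) + 0.3 × 494 = 241.8 − 116.72 + 148.2 = 273.28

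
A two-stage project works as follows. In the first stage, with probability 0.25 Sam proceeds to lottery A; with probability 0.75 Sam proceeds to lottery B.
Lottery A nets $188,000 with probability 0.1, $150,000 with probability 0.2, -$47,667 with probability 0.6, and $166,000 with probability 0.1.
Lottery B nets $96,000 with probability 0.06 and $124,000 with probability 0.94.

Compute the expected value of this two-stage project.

$100,939.95

EV(A) = 0.1 × 188000 + 0.2 × 150000 + 0.6 × (-47667) + 0.1 × 166000 = 18800 + 30000 − 28600.2 + 16600 = 36799.8
EV(B) = 0.06 × 96000 + 0.94 × 124000 = 5760 + 116560 = 122320
Overall = 0.25 × 36799.8 + 0.75 × 122320 = 9199.95 + 91740 = 100939.95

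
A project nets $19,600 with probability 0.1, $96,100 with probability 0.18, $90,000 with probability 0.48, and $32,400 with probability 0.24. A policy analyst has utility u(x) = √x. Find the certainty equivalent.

E[u] = 0.1·√19600 + 0.18·√96100 + 0.48·√90000 + 0.24·√32400 = 0.1·140 + 0.18·310 + 0.48·300 + 0.24·180 = 257
CE = (257)² = 66049

$66,049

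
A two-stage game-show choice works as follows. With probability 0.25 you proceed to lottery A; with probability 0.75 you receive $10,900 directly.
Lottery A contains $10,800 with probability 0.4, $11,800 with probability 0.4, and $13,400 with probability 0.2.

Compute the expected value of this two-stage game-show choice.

$11,105

EV(A) = 0.4 × 10800 + 0.4 × 11800 + 0.2 × 13400 = 4320 + 4720 + 2680 = 11720
Branch B: 10900 (certain)
Overall = 0.25 × 11720 + 0.75 × 10900 = 2930 + 8175 = 11105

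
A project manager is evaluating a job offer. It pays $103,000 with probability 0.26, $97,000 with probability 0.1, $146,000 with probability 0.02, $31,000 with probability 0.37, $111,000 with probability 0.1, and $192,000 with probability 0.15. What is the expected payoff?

EV = 0.26 × 103000 + 0.1 × 97000 + 0.02 × 146000 + 0.37 × 31000 + 0.1 × 111000 + 0.15 × 192000 = 26780 + 9700 + 2920 + 11470 + 11100 + 28800 = 90770

$90,770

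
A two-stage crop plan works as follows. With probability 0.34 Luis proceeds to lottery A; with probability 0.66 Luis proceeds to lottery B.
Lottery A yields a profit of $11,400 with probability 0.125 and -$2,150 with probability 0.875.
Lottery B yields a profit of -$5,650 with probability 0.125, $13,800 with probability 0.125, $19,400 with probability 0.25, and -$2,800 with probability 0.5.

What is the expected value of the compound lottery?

EV(A) = 0.125 × 11400 + 0.875 × (-2150) = 1425 − 1881.25 = -456.25
EV(B) = 0.125 × (-5650) + 0.125 × 13800 + 0.25 × 19400 + 0.5 × (-2800) = -706.25 + 1725 + 4850 − 1400 = 4468.75
Overall = 0.34 × (-456.25) + 0.66 × 4468.75 = -155.125 + 2949.375 = 2794.25

$2,794.25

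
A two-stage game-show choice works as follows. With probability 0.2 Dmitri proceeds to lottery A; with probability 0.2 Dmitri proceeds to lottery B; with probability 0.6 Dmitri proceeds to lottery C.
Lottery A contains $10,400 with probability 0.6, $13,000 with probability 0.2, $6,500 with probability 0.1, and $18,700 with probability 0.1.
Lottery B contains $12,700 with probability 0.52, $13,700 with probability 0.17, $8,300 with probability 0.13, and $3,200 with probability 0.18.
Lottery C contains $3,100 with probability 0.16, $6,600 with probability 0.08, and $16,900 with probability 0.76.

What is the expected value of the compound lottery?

EV(A) = 0.6 × 10400 + 0.2 × 13000 + 0.1 × 6500 + 0.1 × 18700 = 6240 + 2600 + 650 + 1870 = 11360
EV(B) = 0.52 × 12700 + 0.17 × 13700 + 0.13 × 8300 + 0.18 × 3200 = 6604 + 2329 + 1079 + 576 = 10588
EV(C) = 0.16 × 3100 + 0.08 × 6600 + 0.76 × 16900 = 496 + 528 + 12844 = 13868
Overall = 0.2 × 11360 + 0.2 × 10588 + 0.6 × 13868 = 2272 + 2117.6 + 8320.8 = 12710.4

$12,710.40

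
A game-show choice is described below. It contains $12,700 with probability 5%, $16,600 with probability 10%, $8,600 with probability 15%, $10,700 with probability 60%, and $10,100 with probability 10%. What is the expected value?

EV = 0.05 × 12700 + 0.1 × 16600 + 0.15 × 8600 + 0.6 × 10700 + 0.1 × 10100 = 635 + 1660 + 1290 + 6420 + 1010 = 11015

$11,015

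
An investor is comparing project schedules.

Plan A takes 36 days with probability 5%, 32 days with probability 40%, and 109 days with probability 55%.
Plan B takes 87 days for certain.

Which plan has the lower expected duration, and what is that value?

Plan A = 0.05 × 36 + 0.4 × 32 + 0.55 × 109 = 1.8 + 12.8 + 59.95 = 74.55
Plan B: 87 (certain)

Plan A (74.55 days)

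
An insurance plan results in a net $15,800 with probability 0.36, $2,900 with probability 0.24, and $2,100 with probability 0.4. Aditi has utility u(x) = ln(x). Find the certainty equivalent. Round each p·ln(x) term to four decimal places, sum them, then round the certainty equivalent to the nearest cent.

$4,692.40

E[u] = 0.36·ln(15800) + 0.24·ln(2900) + 0.4·ln(2100) = 3.4804 + 1.9134 + 3.0599 = 8.4537
CE = e^8.4537 ≈ 4692.40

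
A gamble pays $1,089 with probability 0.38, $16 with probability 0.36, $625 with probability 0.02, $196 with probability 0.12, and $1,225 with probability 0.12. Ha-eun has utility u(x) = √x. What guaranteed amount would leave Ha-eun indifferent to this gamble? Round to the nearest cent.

$414.53

E[u] = 0.38·√1089 + 0.36·√16 + 0.02·√625 + 0.12·√196 + 0.12·√1225 = 0.38·33 + 0.36·4 + 0.02·25 + 0.12·14 + 0.12·35 = 20.36
CE = (20.36)² = 414.5296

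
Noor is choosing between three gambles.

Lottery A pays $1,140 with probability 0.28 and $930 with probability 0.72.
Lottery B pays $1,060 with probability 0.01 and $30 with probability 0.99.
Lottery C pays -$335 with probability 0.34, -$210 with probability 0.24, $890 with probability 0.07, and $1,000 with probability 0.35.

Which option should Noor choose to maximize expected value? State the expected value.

Lottery A ($988.80)

Lottery A = 0.28 × 1140 + 0.72 × 930 = 319.2 + 669.6 = 988.8
Lottery B = 0.01 × 1060 + 0.99 × 30 = 10.6 + 29.7 = 40.3
Lottery C = 0.34 × (-335) + 0.24 × (-210) + 0.07 × 890 + 0.35 × 1000 = -113.9 − 50.4 + 62.3 + 350 = 248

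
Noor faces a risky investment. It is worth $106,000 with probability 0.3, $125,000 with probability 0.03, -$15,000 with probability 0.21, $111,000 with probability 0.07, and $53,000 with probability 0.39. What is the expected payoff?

$60,840

EV = 0.3 × 106000 + 0.03 × 125000 + 0.21 × (-15000) + 0.07 × 111000 + 0.39 × 53000 = 31800 + 3750 − 3150 + 7770 + 20670 = 60840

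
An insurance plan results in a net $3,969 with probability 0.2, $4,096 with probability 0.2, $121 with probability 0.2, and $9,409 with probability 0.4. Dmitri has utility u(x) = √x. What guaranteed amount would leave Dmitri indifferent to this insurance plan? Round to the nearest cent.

$4,408.96

E[u] = 0.2·√3969 + 0.2·√4096 + 0.2·√121 + 0.4·√9409 = 0.2·63 + 0.2·64 + 0.2·11 + 0.4·97 = 66.4
CE = (66.4)² = 4408.96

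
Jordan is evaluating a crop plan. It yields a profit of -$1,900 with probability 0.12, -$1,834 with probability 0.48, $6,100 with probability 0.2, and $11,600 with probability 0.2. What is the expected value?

$2,431.68

EV = 0.12 × (-1900) + 0.48 × (-1834) + 0.2 × 6100 + 0.2 × 11600 = -228 − 880.32 + 1220 + 2320 = 2431.68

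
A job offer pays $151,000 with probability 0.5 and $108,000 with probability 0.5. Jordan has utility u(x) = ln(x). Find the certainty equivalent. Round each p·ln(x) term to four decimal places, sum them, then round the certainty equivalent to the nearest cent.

$127,695.01

E[u] = 0.5·ln(151000) + 0.5·ln(108000) = 5.9625 + 5.7949 = 11.7574
CE = e^11.7574 ≈ 127695.01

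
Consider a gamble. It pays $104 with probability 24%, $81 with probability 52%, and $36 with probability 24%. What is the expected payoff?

EV = 0.24 × 104 + 0.52 × 81 + 0.24 × 36 = 24.96 + 42.12 + 8.64 = 75.72

$75.72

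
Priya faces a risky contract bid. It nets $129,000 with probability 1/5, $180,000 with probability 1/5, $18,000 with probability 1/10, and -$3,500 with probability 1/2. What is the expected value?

EV = 1/5 × 129000 + 1/5 × 180000 + 1/10 × 18000 + 1/2 × (-3500) = 25800 + 36000 + 1800 − 1750 = 61850

$61,850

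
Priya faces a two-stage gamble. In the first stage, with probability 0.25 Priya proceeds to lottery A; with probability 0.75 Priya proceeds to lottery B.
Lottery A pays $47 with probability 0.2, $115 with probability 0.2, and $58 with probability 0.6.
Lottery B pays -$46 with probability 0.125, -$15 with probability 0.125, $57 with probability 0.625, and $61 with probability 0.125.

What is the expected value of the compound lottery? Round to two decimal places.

$43.52

EV(A) = 0.2 × 47 + 0.2 × 115 + 0.6 × 58 = 9.4 + 23 + 34.8 = 67.2
EV(B) = 0.125 × (-46) + 0.125 × (-15) + 0.625 × 57 + 0.125 × 61 = -5.75 − 1.875 + 35.625 + 7.625 = 35.625
Overall = 0.25 × 67.2 + 0.75 × 35.625 = 16.8 + 26.71875 = 43.51875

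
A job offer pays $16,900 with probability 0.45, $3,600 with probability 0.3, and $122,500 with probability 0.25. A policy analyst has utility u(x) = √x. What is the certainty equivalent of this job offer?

$26,896

E[u] = 0.45·√16900 + 0.3·√3600 + 0.25·√122500 = 0.45·130 + 0.3·60 + 0.25·350 = 164
CE = (164)² = 26896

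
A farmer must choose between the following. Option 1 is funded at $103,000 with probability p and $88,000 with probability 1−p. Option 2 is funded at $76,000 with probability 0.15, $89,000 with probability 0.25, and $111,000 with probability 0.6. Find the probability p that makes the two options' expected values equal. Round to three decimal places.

p = 0.817

EV(Option 2) = 0.15 × 76000 + 0.25 × 89000 + 0.6 × 111000 = 11400 + 22250 + 66600 = 100250
p·103000 + (1−p)·88000 = 100250
15000p + 88000 = 100250
p = (100250 − 88000) / 15000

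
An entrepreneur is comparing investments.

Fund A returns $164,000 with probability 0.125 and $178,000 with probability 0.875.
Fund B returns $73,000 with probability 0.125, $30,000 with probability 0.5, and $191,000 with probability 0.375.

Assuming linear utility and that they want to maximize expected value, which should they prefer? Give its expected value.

Fund A ($176,250)

Fund A = 0.125 × 164000 + 0.875 × 178000 = 20500 + 155750 = 176250
Fund B = 0.125 × 73000 + 0.5 × 30000 + 0.375 × 191000 = 9125 + 15000 + 71625 = 95750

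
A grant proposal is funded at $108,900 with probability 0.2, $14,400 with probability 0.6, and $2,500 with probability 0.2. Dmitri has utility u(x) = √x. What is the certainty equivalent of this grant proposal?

$21,904

E[u] = 0.2·√108900 + 0.6·√14400 + 0.2·√2500 = 0.2·330 + 0.6·120 + 0.2·50 = 148
CE = (148)² = 21904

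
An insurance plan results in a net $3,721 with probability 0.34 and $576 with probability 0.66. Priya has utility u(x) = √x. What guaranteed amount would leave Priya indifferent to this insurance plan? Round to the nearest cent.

E[u] = 0.34·√3721 + 0.66·√576 = 0.34·61 + 0.66·24 = 36.58
CE = (36.58)² = 1338.0964

$1,338.10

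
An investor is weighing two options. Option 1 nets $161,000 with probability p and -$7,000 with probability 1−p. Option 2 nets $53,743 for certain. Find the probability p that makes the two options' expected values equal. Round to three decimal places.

p = 0.362

p·161000 + (1−p)·(-7000) = 53743
168000p − 7000 = 53743
p = (53743 + 7000) / 168000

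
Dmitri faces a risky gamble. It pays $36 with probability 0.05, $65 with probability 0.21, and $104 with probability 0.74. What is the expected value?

$92.41

EV = 0.05 × 36 + 0.21 × 65 + 0.74 × 104 = 1.8 + 13.65 + 76.96 = 92.41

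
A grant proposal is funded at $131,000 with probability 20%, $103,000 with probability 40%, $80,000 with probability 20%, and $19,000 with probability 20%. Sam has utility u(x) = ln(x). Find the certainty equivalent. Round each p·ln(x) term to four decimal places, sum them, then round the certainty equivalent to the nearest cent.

E[u] = 0.2·ln(131000) + 0.4·ln(103000) + 0.2·ln(80000) + 0.2·ln(19000) = 2.3566 + 4.6170 + 2.2580 + 1.9704 = 11.2020
CE = e^11.2020 ≈ 73276.85

$73,276.85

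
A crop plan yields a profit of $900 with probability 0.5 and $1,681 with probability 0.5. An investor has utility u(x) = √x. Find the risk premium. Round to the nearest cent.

E[u] = 0.5·√900 + 0.5·√1681 = 0.5·30 + 0.5·41 = 35.5
CE = (35.5)² = 1260.25
Risk premium = EV − CE = 1290.5 − 1260.25 = 30.25

$30.25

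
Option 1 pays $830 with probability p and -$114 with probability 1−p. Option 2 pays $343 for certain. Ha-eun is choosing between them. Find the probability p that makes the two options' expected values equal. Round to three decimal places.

p·830 + (1−p)·(-114) = 343
944p − 114 = 343
p = (343 + 114) / 944

p = 0.484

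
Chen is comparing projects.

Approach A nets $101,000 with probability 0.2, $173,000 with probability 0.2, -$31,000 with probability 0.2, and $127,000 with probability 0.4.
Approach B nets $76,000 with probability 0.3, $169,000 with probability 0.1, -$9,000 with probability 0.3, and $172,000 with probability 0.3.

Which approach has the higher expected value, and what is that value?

Approach A ($99,400)

Approach A = 0.2 × 101000 + 0.2 × 173000 + 0.2 × (-31000) + 0.4 × 127000 = 20200 + 34600 − 6200 + 50800 = 99400
Approach B = 0.3 × 76000 + 0.1 × 169000 + 0.3 × (-9000) + 0.3 × 172000 = 22800 + 16900 − 2700 + 51600 = 88600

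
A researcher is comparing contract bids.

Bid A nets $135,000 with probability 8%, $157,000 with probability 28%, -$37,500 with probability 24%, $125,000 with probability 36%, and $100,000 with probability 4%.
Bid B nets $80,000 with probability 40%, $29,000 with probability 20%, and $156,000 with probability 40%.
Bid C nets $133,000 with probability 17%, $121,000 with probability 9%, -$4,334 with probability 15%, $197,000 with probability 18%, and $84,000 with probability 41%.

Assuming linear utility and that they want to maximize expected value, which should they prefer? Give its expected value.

Bid C ($102,749.90)

Bid A = 0.08 × 135000 + 0.28 × 157000 + 0.24 × (-37500) + 0.36 × 125000 + 0.04 × 100000 = 10800 + 43960 − 9000 + 45000 + 4000 = 94760
Bid B = 0.4 × 80000 + 0.2 × 29000 + 0.4 × 156000 = 32000 + 5800 + 62400 = 100200
Bid C = 0.17 × 133000 + 0.09 × 121000 + 0.15 × (-4334) + 0.18 × 197000 + 0.41 × 84000 = 22610 + 10890 − 650.1 + 35460 + 34440 = 102749.9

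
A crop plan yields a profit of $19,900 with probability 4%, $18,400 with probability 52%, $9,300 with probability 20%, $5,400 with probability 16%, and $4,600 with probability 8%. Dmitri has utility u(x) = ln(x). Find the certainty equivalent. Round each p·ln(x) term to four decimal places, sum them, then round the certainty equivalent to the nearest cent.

$11,846.65

E[u] = 0.04·ln(19900) + 0.52·ln(18400) + 0.2·ln(9300) + 0.16·ln(5400) + 0.08·ln(4600) = 0.3959 + 5.1065 + 1.8276 + 1.3751 + 0.6747 = 9.3798
CE = e^9.3798 ≈ 11846.65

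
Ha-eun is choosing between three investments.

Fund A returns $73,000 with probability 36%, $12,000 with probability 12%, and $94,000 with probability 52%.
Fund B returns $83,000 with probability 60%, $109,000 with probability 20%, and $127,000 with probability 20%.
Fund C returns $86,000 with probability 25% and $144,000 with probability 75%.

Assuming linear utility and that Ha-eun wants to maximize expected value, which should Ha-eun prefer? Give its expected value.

Fund C ($129,500)

Fund A = 0.36 × 73000 + 0.12 × 12000 + 0.52 × 94000 = 26280 + 1440 + 48880 = 76600
Fund B = 0.6 × 83000 + 0.2 × 109000 + 0.2 × 127000 = 49800 + 21800 + 25400 = 97000
Fund C = 0.25 × 86000 + 0.75 × 144000 = 21500 + 108000 = 129500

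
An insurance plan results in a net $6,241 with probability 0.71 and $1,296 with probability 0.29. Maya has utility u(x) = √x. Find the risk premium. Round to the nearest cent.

E[u] = 0.71·√6241 + 0.29·√1296 = 0.71·79 + 0.29·36 = 66.53
CE = (66.53)² = 4426.2409
Risk premium = EV − CE = 4806.95 − 4426.2409 = 380.7091

$380.71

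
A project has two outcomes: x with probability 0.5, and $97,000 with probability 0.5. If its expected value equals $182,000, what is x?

x = $267,000

0.5·x + 0.5·97000 = 182000
0.5·x = 182000 − 48500 = 133500
x = 133500 / 0.5 = 267000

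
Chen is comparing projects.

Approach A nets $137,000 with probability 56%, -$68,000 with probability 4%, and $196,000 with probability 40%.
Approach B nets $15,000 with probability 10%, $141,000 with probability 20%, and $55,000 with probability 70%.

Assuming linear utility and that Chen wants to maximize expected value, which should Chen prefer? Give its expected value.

Approach A = 0.56 × 137000 + 0.04 × (-68000) + 0.4 × 196000 = 76720 − 2720 + 78400 = 152400
Approach B = 0.1 × 15000 + 0.2 × 141000 + 0.7 × 55000 = 1500 + 28200 + 38500 = 68200

Approach A ($152,400)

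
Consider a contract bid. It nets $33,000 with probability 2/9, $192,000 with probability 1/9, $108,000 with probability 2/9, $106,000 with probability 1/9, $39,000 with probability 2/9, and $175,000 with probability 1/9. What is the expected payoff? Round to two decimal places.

$92,555.56

EV = 2/9 × 33000 + 1/9 × 192000 + 2/9 × 108000 + 1/9 × 106000 + 2/9 × 39000 + 1/9 × 175000 = 7333.3333 + 21333.3333 + 24000 + 11777.7778 + 8666.6667 + 19444.4444 = 92555.5556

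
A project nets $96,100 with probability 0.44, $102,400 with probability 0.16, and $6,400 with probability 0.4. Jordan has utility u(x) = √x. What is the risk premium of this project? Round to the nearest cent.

$13,003.84

E[u] = 0.44·√96100 + 0.16·√102400 + 0.4·√6400 = 0.44·310 + 0.16·320 + 0.4·80 = 219.6
CE = (219.6)² = 48224.16
Risk premium = EV − CE = 61228 − 48224.16 = 13003.84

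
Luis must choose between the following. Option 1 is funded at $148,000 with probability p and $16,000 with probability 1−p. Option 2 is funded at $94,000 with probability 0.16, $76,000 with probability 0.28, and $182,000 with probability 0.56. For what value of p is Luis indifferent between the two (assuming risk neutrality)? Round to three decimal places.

EV(Option 2) = 0.16 × 94000 + 0.28 × 76000 + 0.56 × 182000 = 15040 + 21280 + 101920 = 138240
p·148000 + (1−p)·16000 = 138240
132000p + 16000 = 138240
p = (138240 − 16000) / 132000

p = 0.926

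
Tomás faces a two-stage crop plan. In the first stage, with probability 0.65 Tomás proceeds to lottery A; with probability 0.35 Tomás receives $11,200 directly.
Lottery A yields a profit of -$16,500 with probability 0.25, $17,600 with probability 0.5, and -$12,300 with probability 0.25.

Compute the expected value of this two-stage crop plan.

$4,960

EV(A) = 0.25 × (-16500) + 0.5 × 17600 + 0.25 × (-12300) = -4125 + 8800 − 3075 = 1600
Branch B: 11200 (certain)
Overall = 0.65 × 1600 + 0.35 × 11200 = 1040 + 3920 = 4960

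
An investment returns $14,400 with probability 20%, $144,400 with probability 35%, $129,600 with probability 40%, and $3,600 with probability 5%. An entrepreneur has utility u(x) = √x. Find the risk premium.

E[u] = 0.2·√14400 + 0.35·√144400 + 0.4·√129600 + 0.05·√3600 = 0.2·120 + 0.35·380 + 0.4·360 + 0.05·60 = 304
CE = (304)² = 92416
Risk premium = EV − CE = 105440 − 92416 = 13024

$13,024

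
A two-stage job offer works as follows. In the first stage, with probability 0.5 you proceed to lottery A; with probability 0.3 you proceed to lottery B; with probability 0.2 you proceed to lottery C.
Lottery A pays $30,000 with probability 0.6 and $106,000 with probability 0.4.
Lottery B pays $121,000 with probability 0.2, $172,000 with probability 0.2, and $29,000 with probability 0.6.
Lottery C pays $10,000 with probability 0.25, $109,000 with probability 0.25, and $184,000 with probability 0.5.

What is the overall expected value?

EV(A) = 0.6 × 30000 + 0.4 × 106000 = 18000 + 42400 = 60400
EV(B) = 0.2 × 121000 + 0.2 × 172000 + 0.6 × 29000 = 24200 + 34400 + 17400 = 76000
EV(C) = 0.25 × 10000 + 0.25 × 109000 + 0.5 × 184000 = 2500 + 27250 + 92000 = 121750
Overall = 0.5 × 60400 + 0.3 × 76000 + 0.2 × 121750 = 30200 + 22800 + 24350 = 77350

$77,350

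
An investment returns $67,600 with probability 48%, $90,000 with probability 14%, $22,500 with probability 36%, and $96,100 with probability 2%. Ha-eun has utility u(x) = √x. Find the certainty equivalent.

$51,529

E[u] = 0.48·√67600 + 0.14·√90000 + 0.36·√22500 + 0.02·√96100 = 0.48·260 + 0.14·300 + 0.36·150 + 0.02·310 = 227
CE = (227)² = 51529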